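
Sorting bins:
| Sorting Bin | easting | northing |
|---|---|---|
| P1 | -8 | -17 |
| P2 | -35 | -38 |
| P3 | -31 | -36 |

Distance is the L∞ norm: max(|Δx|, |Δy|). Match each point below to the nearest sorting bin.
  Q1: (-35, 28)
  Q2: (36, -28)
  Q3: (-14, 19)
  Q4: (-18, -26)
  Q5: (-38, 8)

Q1 at (-35, 28):
  P1: max(|27|, |-45|) = 45
  P2: max(|0|, |-66|) = 66
  P3: max(|4|, |-64|) = 64
  → nearest: P1 (45)
Q2 at (36, -28):
  P1: max(|-44|, |11|) = 44
  P2: max(|-71|, |-10|) = 71
  P3: max(|-67|, |-8|) = 67
  → nearest: P1 (44)
Q3 at (-14, 19):
  P1: max(|6|, |-36|) = 36
  P2: max(|-21|, |-57|) = 57
  P3: max(|-17|, |-55|) = 55
  → nearest: P1 (36)
Q4 at (-18, -26):
  P1: max(|10|, |9|) = 10
  P2: max(|-17|, |-12|) = 17
  P3: max(|-13|, |-10|) = 13
  → nearest: P1 (10)
Q5 at (-38, 8):
  P1: max(|30|, |-25|) = 30
  P2: max(|3|, |-46|) = 46
  P3: max(|7|, |-44|) = 44
  → nearest: P1 (30)

Q1→P1; Q2→P1; Q3→P1; Q4→P1; Q5→P1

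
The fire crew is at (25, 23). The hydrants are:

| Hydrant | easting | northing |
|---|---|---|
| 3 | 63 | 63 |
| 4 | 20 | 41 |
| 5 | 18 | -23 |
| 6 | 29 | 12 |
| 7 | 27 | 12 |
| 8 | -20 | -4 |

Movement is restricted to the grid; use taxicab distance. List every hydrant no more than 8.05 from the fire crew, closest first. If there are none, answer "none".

Distances from (25, 23):
3: 78
4: 23
5: 53
6: 15
7: 13
8: 72
Threshold 8.05: none within range.

none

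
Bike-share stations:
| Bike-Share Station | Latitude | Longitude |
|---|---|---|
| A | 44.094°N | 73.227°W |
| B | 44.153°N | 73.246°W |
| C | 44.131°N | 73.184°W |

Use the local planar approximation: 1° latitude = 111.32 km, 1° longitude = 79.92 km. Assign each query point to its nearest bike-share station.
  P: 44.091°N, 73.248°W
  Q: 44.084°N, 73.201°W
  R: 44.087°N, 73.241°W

P at 44.091°N, 73.248°W:
  A: √((0.003·111.32)² + (0.021·79.92)²) = √(0.11153 + 2.81676) = 1.711 km
  B: √((0.062·111.32)² + (0.002·79.92)²) = √(47.63540 + 0.02555) = 6.904 km
  C: √((0.040·111.32)² + (0.064·79.92)²) = √(19.82743 + 26.16200) = 6.782 km
  → nearest: A (1.711 km)
Q at 44.084°N, 73.201°W:
  A: √((0.010·111.32)² + (-0.026·79.92)²) = √(1.23921 + 4.31775) = 2.357 km
  B: √((0.069·111.32)² + (-0.045·79.92)²) = √(58.99899 + 12.93409) = 8.481 km
  C: √((0.047·111.32)² + (0.017·79.92)²) = √(27.37424 + 1.84590) = 5.406 km
  → nearest: A (2.357 km)
R at 44.087°N, 73.241°W:
  A: √((0.007·111.32)² + (0.014·79.92)²) = √(0.60721 + 1.25189) = 1.363 km
  B: √((0.066·111.32)² + (-0.005·79.92)²) = √(53.98017 + 0.15968) = 7.358 km
  C: √((0.044·111.32)² + (0.057·79.92)²) = √(23.99119 + 20.75203) = 6.689 km
  → nearest: A (1.363 km)

P→A; Q→A; R→A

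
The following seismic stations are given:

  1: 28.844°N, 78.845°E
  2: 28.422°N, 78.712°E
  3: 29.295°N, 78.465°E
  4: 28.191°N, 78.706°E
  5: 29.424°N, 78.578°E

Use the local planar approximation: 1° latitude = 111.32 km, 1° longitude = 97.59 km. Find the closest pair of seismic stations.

3 and 5

Pairwise distances:
3–5: √((0.129·111.32)² + (0.113·97.59)²) = √(206.21764 + 121.60951) = 18.106 km
2–4: √((-0.231·111.32)² + (-0.006·97.59)²) = √(661.25711 + 0.34286) = 25.722 km
1–2: √((-0.422·111.32)² + (-0.133·97.59)²) = √(2206.84229 + 168.46664) = 48.737 km
1–3: √((0.451·111.32)² + (-0.380·97.59)²) = √(2520.57416 + 1375.23789) = 62.416 km
1–5: √((0.580·111.32)² + (-0.267·97.59)²) = √(4168.71670 + 678.94276) = 69.625 km
1–4: √((-0.653·111.32)² + (-0.139·97.59)²) = √(5284.12105 + 184.00950) = 73.947 km
2–3: √((0.873·111.32)² + (-0.247·97.59)²) = √(9444.41110 + 581.03801) = 100.127 km
2–5: √((1.002·111.32)² + (-0.134·97.59)²) = √(12441.76054 + 171.00950) = 112.307 km
3–4: √((-1.104·111.32)² + (0.241·97.59)²) = √(15103.74143 + 553.15230) = 125.128 km
4–5: √((1.233·111.32)² + (-0.128·97.59)²) = √(18839.63778 + 156.03807) = 137.825 km
Closest pair: 3–5 at 18.106 km.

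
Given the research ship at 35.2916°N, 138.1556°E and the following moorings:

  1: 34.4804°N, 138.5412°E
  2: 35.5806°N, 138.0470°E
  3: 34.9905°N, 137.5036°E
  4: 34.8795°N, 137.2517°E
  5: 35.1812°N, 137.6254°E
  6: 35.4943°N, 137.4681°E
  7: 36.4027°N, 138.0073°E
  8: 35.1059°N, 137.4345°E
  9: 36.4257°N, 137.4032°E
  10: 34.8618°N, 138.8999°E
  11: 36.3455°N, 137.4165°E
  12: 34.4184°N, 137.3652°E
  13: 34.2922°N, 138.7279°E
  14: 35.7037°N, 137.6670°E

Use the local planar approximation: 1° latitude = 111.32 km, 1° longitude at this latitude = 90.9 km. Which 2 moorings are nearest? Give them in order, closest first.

Distances from 35.2916°N, 138.1556°E:
1: 96.8668 km
2: 33.6520 km
3: 68.0885 km
4: 94.1038 km
5: 49.7374 km
6: 66.4427 km
7: 124.4201 km
8: 68.7305 km
9: 143.5834 km
10: 82.8651 km
11: 135.1952 km
12: 120.8751 km
13: 122.8152 km
14: 63.8521 km
Sorted: 2 (33.6520 km) < 5 (49.7374 km) < 14 (63.8521 km) < 6 (66.4427 km) < …

2, 5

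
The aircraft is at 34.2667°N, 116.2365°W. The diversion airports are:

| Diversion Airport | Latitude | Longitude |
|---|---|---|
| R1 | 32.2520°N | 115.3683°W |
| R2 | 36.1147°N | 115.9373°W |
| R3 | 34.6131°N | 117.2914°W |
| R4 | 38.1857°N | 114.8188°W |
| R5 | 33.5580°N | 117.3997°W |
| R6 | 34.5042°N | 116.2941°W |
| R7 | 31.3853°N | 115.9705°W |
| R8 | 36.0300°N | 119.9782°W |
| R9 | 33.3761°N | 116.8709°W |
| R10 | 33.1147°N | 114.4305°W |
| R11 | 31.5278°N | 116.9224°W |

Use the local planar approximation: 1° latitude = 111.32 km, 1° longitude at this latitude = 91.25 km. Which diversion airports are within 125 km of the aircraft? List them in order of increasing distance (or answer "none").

R6, R3, R9

Distances from 34.2667°N, 116.2365°W:
R1: √((-2.0147·111.32)² + (0.8682·91.25)²) = √(50299.905391 + 6276.323341) = 237.8576 km
R2: √((1.8480·111.32)² + (0.2992·91.25)²) = √(42320.455079 + 745.399204) = 207.5231 km
R3: √((0.3464·111.32)² + (-1.0549·91.25)²) = √(1486.969847 + 9265.915405) = 103.6961 km
R4: √((3.9190·111.32)² + (1.4177·91.25)²) = √(190325.474971 + 16735.335566) = 455.0394 km
R5: √((-0.7087·111.32)² + (-1.1632·91.25)²) = √(6224.024032 + 11266.124164) = 132.2503 km
R6: √((0.2375·111.32)² + (-0.0576·91.25)²) = √(698.994282 + 27.625536) = 26.9559 km
R7: √((-2.8814·111.32)² + (0.2660·91.25)²) = √(102885.340447 + 589.154256) = 321.6745 km
R8: √((1.7633·111.32)² + (-3.7417·91.25)²) = √(38529.982375 + 116574.530258) = 393.8331 km
R9: √((-0.8906·111.32)² + (-0.6344·91.25)²) = √(9829.055264 + 3351.136321) = 114.8050 km
R10: √((-1.1520·111.32)² + (1.8060·91.25)²) = √(16445.661748 + 27158.216006) = 208.8154 km
R11: √((-2.7389·111.32)² + (-0.6859·91.25)²) = √(92960.563442 + 3917.304685) = 311.2521 km
Threshold 125 km: R6 (26.9559 km), R3 (103.6961 km), R9 (114.8050 km) are within range.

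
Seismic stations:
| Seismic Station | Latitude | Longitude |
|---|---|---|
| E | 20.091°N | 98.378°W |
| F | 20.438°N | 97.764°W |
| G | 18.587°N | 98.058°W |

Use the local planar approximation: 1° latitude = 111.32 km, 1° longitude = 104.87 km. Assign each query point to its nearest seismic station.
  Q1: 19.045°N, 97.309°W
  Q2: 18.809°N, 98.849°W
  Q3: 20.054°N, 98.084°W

Q1→G; Q2→G; Q3→E

Q1 at 19.045°N, 97.309°W:
  E: 161.636 km
  F: 162.244 km
  G: 93.644 km
  → nearest: G (93.644 km)
Q2 at 18.809°N, 98.849°W:
  E: 151.018 km
  F: 214.082 km
  G: 86.555 km
  → nearest: G (86.555 km)
Q3 at 20.054°N, 98.084°W:
  E: 31.106 km
  F: 54.346 km
  G: 163.329 km
  → nearest: E (31.106 km)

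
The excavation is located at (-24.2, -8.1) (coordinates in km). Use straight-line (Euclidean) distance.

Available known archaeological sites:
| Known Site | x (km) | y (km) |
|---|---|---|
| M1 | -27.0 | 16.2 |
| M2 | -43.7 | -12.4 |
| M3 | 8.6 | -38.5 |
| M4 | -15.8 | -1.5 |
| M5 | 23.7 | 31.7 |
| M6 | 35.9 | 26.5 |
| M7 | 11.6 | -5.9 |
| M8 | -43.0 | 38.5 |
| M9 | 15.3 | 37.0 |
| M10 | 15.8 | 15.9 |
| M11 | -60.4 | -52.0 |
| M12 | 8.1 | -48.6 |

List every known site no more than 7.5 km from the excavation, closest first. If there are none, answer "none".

Distances from (-24.2, -8.1):
M1: √((-2.8)² + (24.3)²) = √(7.840 + 590.490) = 24.5 km
M2: √((-19.5)² + (-4.3)²) = √(380.250 + 18.490) = 20.0 km
M3: √((32.8)² + (-30.4)²) = √(1075.840 + 924.160) = 44.7 km
M4: √((8.4)² + (6.6)²) = √(70.560 + 43.560) = 10.7 km
M5: √((47.9)² + (39.8)²) = √(2294.410 + 1584.040) = 62.3 km
M6: √((60.1)² + (34.6)²) = √(3612.010 + 1197.160) = 69.3 km
M7: √((35.8)² + (2.2)²) = √(1281.640 + 4.840) = 35.9 km
M8: √((-18.8)² + (46.6)²) = √(353.440 + 2171.560) = 50.2 km
M9: √((39.5)² + (45.1)²) = √(1560.250 + 2034.010) = 60.0 km
M10: √((40.0)² + (24.0)²) = √(1600.000 + 576.000) = 46.6 km
M11: √((-36.2)² + (-43.9)²) = √(1310.440 + 1927.210) = 56.9 km
M12: √((32.3)² + (-40.5)²) = √(1043.290 + 1640.250) = 51.8 km
Threshold 7.5 km: none within range.

none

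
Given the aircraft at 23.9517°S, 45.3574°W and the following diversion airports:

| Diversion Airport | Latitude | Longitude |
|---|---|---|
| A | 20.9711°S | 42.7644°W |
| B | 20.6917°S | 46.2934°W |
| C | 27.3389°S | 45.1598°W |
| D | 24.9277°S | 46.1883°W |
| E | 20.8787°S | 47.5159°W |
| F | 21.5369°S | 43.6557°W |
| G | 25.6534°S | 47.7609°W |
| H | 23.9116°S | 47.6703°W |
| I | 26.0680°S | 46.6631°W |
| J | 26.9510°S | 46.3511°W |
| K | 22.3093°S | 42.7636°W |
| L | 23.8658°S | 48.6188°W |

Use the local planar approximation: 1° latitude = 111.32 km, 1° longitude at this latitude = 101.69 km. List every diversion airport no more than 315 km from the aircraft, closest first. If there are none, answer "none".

D, H, I, G

Distances from 23.9517°S, 45.3574°W:
A: √((2.9806·111.32)² + (2.5930·101.69)²) = √(110091.500131 + 69528.286776) = 423.8157 km
B: √((3.2600·111.32)² + (-0.9360·101.69)²) = √(131698.732570 + 9059.582666) = 375.1777 km
C: √((-3.3872·111.32)² + (0.1976·101.69)²) = √(142176.584398 + 403.766585) = 377.5981 km
D: √((-0.9760·111.32)² + (-0.8309·101.69)²) = √(11804.457439 + 7139.273382) = 137.6362 km
E: √((3.0730·111.32)² + (-2.1585·101.69)²) = √(117023.077698 + 48179.312740) = 406.4510 km
F: √((2.4148·111.32)² + (1.7017·101.69)²) = √(72261.792395 + 29944.874162) = 319.6978 km
G: √((-1.7017·111.32)² + (-2.4035·101.69)²) = √(35884.953932 + 59737.184194) = 309.2283 km
H: √((0.0401·111.32)² + (-2.3129·101.69)²) = √(19.926689 + 55318.475992) = 235.2412 km
I: √((-2.1163·111.32)² + (-1.3057·101.69)²) = √(55501.006521 + 17629.634271) = 270.4268 km
J: √((-2.9993·111.32)² + (-0.9937·101.69)²) = √(111477.240674 + 10210.971742) = 348.8384 km
K: √((1.6424·111.32)² + (2.5938·101.69)²) = √(33427.528523 + 69571.195538) = 320.9341 km
L: √((0.0859·111.32)² + (-3.2614·101.69)²) = √(91.439264 + 109992.893891) = 331.7896 km
Threshold 315 km: D (137.6362 km), H (235.2412 km), I (270.4268 km), G (309.2283 km) are within range.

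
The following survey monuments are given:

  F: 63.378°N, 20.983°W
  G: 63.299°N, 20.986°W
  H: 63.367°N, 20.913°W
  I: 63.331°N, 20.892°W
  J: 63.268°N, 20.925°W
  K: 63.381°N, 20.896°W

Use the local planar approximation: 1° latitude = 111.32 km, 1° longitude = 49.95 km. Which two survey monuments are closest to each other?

Pairwise distances:
F–G: √((-0.079·111.32)² + (-0.003·49.95)²) = √(77.33936 + 0.02246) = 8.796 km
F–H: √((-0.011·111.32)² + (0.070·49.95)²) = √(1.49945 + 12.22551) = 3.705 km
F–I: √((-0.047·111.32)² + (0.091·49.95)²) = √(27.37424 + 20.66112) = 6.931 km
F–J: √((-0.110·111.32)² + (0.058·49.95)²) = √(149.94492 + 8.39319) = 12.583 km
F–K: √((0.003·111.32)² + (0.087·49.95)²) = √(0.11153 + 18.88467) = 4.358 km
G–H: √((0.068·111.32)² + (0.073·49.95)²) = √(57.30127 + 13.29587) = 8.402 km
G–I: √((0.032·111.32)² + (0.094·49.95)²) = √(12.68955 + 22.04584) = 5.894 km
G–J: √((-0.031·111.32)² + (0.061·49.95)²) = √(11.90885 + 9.28390) = 4.604 km
G–K: √((0.082·111.32)² + (0.090·49.95)²) = √(83.32477 + 20.20952) = 10.175 km
H–I: √((-0.036·111.32)² + (0.021·49.95)²) = √(16.06022 + 1.10030) = 4.143 km
H–J: √((-0.099·111.32)² + (-0.012·49.95)²) = √(121.45539 + 0.35928) = 11.037 km
H–K: √((0.014·111.32)² + (0.017·49.95)²) = √(2.42886 + 0.72106) = 1.775 km
I–J: √((-0.063·111.32)² + (-0.033·49.95)²) = √(49.18441 + 2.71706) = 7.204 km
I–K: √((0.050·111.32)² + (-0.004·49.95)²) = √(30.98036 + 0.03992) = 5.570 km
J–K: √((0.113·111.32)² + (0.029·49.95)²) = √(158.23527 + 2.09830) = 12.662 km
Closest pair: H–K at 1.775 km.

H and K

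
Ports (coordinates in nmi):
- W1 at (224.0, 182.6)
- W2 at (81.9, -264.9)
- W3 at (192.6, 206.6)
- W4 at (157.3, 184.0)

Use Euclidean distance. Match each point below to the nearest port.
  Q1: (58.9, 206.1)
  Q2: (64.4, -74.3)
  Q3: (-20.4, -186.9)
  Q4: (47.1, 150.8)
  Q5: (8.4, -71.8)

Q1 at (58.9, 206.1):
  W1: √((165.1)² + (-23.5)²) = √(27258.010 + 552.250) = 166.8 nmi
  W2: √((23.0)² + (-471.0)²) = √(529.000 + 221841.000) = 471.6 nmi
  W3: √((133.7)² + (0.5)²) = √(17875.690 + 0.250) = 133.7 nmi
  W4: √((98.4)² + (-22.1)²) = √(9682.560 + 488.410) = 100.9 nmi
  → nearest: W4 (100.9 nmi)
Q2 at (64.4, -74.3):
  W1: √((159.6)² + (256.9)²) = √(25472.160 + 65997.610) = 302.4 nmi
  W2: √((17.5)² + (-190.6)²) = √(306.250 + 36328.360) = 191.4 nmi
  W3: √((128.2)² + (280.9)²) = √(16435.240 + 78904.810) = 308.8 nmi
  W4: √((92.9)² + (258.3)²) = √(8630.410 + 66718.890) = 274.5 nmi
  → nearest: W2 (191.4 nmi)
Q3 at (-20.4, -186.9):
  W1: √((244.4)² + (369.5)²) = √(59731.360 + 136530.250) = 443.0 nmi
  W2: √((102.3)² + (-78.0)²) = √(10465.290 + 6084.000) = 128.6 nmi
  W3: √((213.0)² + (393.5)²) = √(45369.000 + 154842.250) = 447.4 nmi
  W4: √((177.7)² + (370.9)²) = √(31577.290 + 137566.810) = 411.3 nmi
  → nearest: W2 (128.6 nmi)
Q4 at (47.1, 150.8):
  W1: √((176.9)² + (31.8)²) = √(31293.610 + 1011.240) = 179.7 nmi
  W2: √((34.8)² + (-415.7)²) = √(1211.040 + 172806.490) = 417.2 nmi
  W3: √((145.5)² + (55.8)²) = √(21170.250 + 3113.640) = 155.8 nmi
  W4: √((110.2)² + (33.2)²) = √(12144.040 + 1102.240) = 115.1 nmi
  → nearest: W4 (115.1 nmi)
Q5 at (8.4, -71.8):
  W1: √((215.6)² + (254.4)²) = √(46483.360 + 64719.360) = 333.5 nmi
  W2: √((73.5)² + (-193.1)²) = √(5402.250 + 37287.610) = 206.6 nmi
  W3: √((184.2)² + (278.4)²) = √(33929.640 + 77506.560) = 333.8 nmi
  W4: √((148.9)² + (255.8)²) = √(22171.210 + 65433.640) = 296.0 nmi
  → nearest: W2 (206.6 nmi)

Q1→W4; Q2→W2; Q3→W2; Q4→W4; Q5→W2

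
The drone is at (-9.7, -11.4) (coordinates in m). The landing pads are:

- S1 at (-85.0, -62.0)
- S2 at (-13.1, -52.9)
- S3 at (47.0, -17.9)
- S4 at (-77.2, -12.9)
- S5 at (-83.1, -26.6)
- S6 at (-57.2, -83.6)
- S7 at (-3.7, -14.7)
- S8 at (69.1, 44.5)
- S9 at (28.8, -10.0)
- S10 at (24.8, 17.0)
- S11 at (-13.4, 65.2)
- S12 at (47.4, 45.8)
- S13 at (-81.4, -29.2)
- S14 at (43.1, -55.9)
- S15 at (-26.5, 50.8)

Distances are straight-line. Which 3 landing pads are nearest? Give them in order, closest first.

Distances from (-9.7, -11.4):
S1: √((-75.3)² + (-50.6)²) = √(5670.090 + 2560.360) = 90.7 m
S2: √((-3.4)² + (-41.5)²) = √(11.560 + 1722.250) = 41.6 m
S3: √((56.7)² + (-6.5)²) = √(3214.890 + 42.250) = 57.1 m
S4: √((-67.5)² + (-1.5)²) = √(4556.250 + 2.250) = 67.5 m
S5: √((-73.4)² + (-15.2)²) = √(5387.560 + 231.040) = 75.0 m
S6: √((-47.5)² + (-72.2)²) = √(2256.250 + 5212.840) = 86.4 m
S7: √((6.0)² + (-3.3)²) = √(36.000 + 10.890) = 6.8 m
S8: √((78.8)² + (55.9)²) = √(6209.440 + 3124.810) = 96.6 m
S9: √((38.5)² + (1.4)²) = √(1482.250 + 1.960) = 38.5 m
S10: √((34.5)² + (28.4)²) = √(1190.250 + 806.560) = 44.7 m
S11: √((-3.7)² + (76.6)²) = √(13.690 + 5867.560) = 76.7 m
S12: √((57.1)² + (57.2)²) = √(3260.410 + 3271.840) = 80.8 m
S13: √((-71.7)² + (-17.8)²) = √(5140.890 + 316.840) = 73.9 m
S14: √((52.8)² + (-44.5)²) = √(2787.840 + 1980.250) = 69.1 m
S15: √((-16.8)² + (62.2)²) = √(282.240 + 3868.840) = 64.4 m
Sorted: S7 (6.8 m) < S9 (38.5 m) < S2 (41.6 m) < S10 (44.7 m) < S3 (57.1 m) < …

S7, S9, S2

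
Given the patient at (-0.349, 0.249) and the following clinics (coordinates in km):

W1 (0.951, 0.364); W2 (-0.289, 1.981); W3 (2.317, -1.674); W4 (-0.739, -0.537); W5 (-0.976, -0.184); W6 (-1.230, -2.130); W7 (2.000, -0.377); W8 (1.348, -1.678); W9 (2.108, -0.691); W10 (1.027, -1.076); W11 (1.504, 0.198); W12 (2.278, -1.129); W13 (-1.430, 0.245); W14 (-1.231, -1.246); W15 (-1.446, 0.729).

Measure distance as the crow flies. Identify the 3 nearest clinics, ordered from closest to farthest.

Distances from (-0.349, 0.249):
W1: √((1.300)² + (0.115)²) = √(1.69000 + 0.01322) = 1.305 km
W2: √((0.060)² + (1.732)²) = √(0.00360 + 2.99982) = 1.733 km
W3: √((2.666)² + (-1.923)²) = √(7.10756 + 3.69793) = 3.287 km
W4: √((-0.390)² + (-0.786)²) = √(0.15210 + 0.61780) = 0.877 km
W5: √((-0.627)² + (-0.433)²) = √(0.39313 + 0.18749) = 0.762 km
W6: √((-0.881)² + (-2.379)²) = √(0.77616 + 5.65964) = 2.537 km
W7: √((2.349)² + (-0.626)²) = √(5.51780 + 0.39188) = 2.431 km
W8: √((1.697)² + (-1.927)²) = √(2.87981 + 3.71333) = 2.568 km
W9: √((2.457)² + (-0.940)²) = √(6.03685 + 0.88360) = 2.631 km
W10: √((1.376)² + (-1.325)²) = √(1.89338 + 1.75563) = 1.910 km
W11: √((1.853)² + (-0.051)²) = √(3.43361 + 0.00260) = 1.854 km
W12: √((2.627)² + (-1.378)²) = √(6.90113 + 1.89888) = 2.966 km
W13: √((-1.081)² + (-0.004)²) = √(1.16856 + 0.00002) = 1.081 km
W14: √((-0.882)² + (-1.495)²) = √(0.77792 + 2.23503) = 1.736 km
W15: √((-1.097)² + (0.480)²) = √(1.20341 + 0.23040) = 1.197 km
Sorted: W5 (0.762 km) < W4 (0.877 km) < W13 (1.081 km) < W15 (1.197 km) < W1 (1.305 km) < …

W5, W4, W13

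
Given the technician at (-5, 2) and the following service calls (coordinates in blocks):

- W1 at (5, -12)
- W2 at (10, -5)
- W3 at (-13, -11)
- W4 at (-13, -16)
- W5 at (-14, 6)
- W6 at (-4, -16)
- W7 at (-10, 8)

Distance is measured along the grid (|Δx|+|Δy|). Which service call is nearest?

W7

Distances from (-5, 2):
W1: 24 blocks
W2: 22 blocks
W3: 21 blocks
W4: 26 blocks
W5: 13 blocks
W6: 19 blocks
W7: 11 blocks
Minimum: W7 at 11 blocks.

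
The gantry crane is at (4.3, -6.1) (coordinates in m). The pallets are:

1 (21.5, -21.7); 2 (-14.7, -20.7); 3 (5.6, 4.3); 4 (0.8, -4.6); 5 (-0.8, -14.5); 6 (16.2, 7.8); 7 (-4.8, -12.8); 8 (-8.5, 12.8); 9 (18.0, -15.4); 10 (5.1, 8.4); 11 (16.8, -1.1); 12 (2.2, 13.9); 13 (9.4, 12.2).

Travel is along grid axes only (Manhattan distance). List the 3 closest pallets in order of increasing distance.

Distances from (4.3, -6.1):
1: 32.8 m
2: 33.6 m
3: 11.7 m
4: 5.0 m
5: 13.5 m
6: 25.8 m
7: 15.8 m
8: 31.7 m
9: 23.0 m
10: 15.3 m
11: 17.5 m
12: 22.1 m
13: 23.4 m
Sorted: 4 (5.0 m) < 3 (11.7 m) < 5 (13.5 m) < 10 (15.3 m) < 7 (15.8 m) < …

4, 3, 5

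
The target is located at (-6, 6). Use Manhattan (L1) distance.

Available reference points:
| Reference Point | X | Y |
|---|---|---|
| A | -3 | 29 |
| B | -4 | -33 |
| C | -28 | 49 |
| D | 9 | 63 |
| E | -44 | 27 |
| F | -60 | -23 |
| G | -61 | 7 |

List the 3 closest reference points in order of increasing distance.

A, B, G

Distances from (-6, 6):
A: 26
B: 41
C: 65
D: 72
E: 59
F: 83
G: 56
Sorted: A (26) < B (41) < G (56) < E (59) < C (65) < …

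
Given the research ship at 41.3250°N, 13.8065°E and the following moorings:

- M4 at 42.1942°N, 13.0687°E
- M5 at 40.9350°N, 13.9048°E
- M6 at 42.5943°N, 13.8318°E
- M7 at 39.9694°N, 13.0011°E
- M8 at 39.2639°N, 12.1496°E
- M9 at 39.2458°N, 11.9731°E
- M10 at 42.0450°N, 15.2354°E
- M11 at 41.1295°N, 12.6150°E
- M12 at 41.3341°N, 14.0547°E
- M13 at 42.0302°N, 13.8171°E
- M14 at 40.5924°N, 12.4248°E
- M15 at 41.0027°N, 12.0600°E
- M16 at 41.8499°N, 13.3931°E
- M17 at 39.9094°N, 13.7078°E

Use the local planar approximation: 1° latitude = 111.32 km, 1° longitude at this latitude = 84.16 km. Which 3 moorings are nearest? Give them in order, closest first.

M12, M5, M16

Distances from 41.3250°N, 13.8065°E:
M4: 114.9693 km
M5: 44.1960 km
M6: 141.3145 km
M7: 165.4294 km
M8: 268.4926 km
M9: 278.1731 km
M10: 144.5187 km
M11: 102.6111 km
M12: 20.9131 km
M13: 78.5079 km
M14: 142.0311 km
M15: 151.3010 km
M16: 68.0055 km
M17: 157.8034 km
Sorted: M12 (20.9131 km) < M5 (44.1960 km) < M16 (68.0055 km) < M13 (78.5079 km) < M11 (102.6111 km) < …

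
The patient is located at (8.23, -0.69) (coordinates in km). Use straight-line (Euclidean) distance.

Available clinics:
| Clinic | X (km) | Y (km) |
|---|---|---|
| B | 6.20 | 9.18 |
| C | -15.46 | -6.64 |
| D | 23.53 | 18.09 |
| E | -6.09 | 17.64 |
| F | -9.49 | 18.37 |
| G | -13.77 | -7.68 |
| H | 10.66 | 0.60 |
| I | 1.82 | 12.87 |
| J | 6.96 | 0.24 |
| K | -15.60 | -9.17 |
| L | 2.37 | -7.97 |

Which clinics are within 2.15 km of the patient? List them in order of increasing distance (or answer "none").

Distances from (8.23, -0.69):
B: 10.08 km
C: 24.43 km
D: 24.22 km
E: 23.26 km
F: 26.02 km
G: 23.08 km
H: 2.75 km
I: 15.00 km
J: 1.57 km
K: 25.29 km
L: 9.35 km
Threshold 2.15 km: J (1.57 km) is within range.

J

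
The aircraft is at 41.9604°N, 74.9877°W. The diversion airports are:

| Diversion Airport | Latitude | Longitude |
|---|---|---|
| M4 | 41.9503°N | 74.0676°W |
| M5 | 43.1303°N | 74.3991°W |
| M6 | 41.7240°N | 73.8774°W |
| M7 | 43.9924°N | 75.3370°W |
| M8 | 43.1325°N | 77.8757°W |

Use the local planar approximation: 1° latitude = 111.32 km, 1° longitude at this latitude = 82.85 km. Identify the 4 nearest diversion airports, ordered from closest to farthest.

Distances from 41.9604°N, 74.9877°W:
M4: 76.2386 km
M5: 139.0639 km
M6: 95.6786 km
M7: 228.0459 km
M8: 272.5345 km
Sorted: M4 (76.2386 km) < M6 (95.6786 km) < M5 (139.0639 km) < M7 (228.0459 km) < M8 (272.5345 km)

M4, M6, M5, M7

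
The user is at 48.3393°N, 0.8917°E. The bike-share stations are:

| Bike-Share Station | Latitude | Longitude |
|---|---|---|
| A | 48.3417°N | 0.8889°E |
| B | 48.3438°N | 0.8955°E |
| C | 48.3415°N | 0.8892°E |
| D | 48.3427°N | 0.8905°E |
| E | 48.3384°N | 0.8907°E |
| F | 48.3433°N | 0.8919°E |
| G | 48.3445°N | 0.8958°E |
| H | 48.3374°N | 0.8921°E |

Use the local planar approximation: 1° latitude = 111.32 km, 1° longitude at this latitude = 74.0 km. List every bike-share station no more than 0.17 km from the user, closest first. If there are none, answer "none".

Distances from 48.3393°N, 0.8917°E:
A: 0.3381 km
B: 0.5745 km
C: 0.3069 km
D: 0.3888 km
E: 0.1246 km
F: 0.4455 km
G: 0.6536 km
H: 0.2136 km
Threshold 0.17 km: E (0.1246 km) is within range.

E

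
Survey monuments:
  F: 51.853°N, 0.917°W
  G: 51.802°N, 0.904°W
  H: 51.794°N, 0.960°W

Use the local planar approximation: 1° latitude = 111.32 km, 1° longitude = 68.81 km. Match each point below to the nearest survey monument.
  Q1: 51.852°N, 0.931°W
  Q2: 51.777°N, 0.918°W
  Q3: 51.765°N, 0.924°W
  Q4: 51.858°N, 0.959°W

Q1→F; Q2→G; Q3→H; Q4→F

Q1 at 51.852°N, 0.931°W:
  F: √((0.001·111.32)² + (0.014·68.81)²) = √(0.01239 + 0.92802) = 0.970 km
  G: √((-0.050·111.32)² + (0.027·68.81)²) = √(30.98036 + 3.45168) = 5.868 km
  H: √((-0.058·111.32)² + (-0.029·68.81)²) = √(41.68717 + 3.98198) = 6.758 km
  → nearest: F (0.970 km)
Q2 at 51.777°N, 0.918°W:
  F: √((0.076·111.32)² + (0.001·68.81)²) = √(71.57701 + 0.00473) = 8.461 km
  G: √((0.025·111.32)² + (0.014·68.81)²) = √(7.74509 + 0.92802) = 2.945 km
  H: √((0.017·111.32)² + (-0.042·68.81)²) = √(3.58133 + 8.35222) = 3.454 km
  → nearest: G (2.945 km)
Q3 at 51.765°N, 0.924°W:
  F: √((0.088·111.32)² + (0.007·68.81)²) = √(95.96475 + 0.23201) = 9.808 km
  G: √((0.037·111.32)² + (0.020·68.81)²) = √(16.96484 + 1.89393) = 4.343 km
  H: √((0.029·111.32)² + (-0.036·68.81)²) = √(10.42179 + 6.13632) = 4.069 km
  → nearest: H (4.069 km)
Q4 at 51.858°N, 0.959°W:
  F: √((-0.005·111.32)² + (0.042·68.81)²) = √(0.30980 + 8.35222) = 2.943 km
  G: √((-0.056·111.32)² + (0.055·68.81)²) = √(38.86176 + 14.32282) = 7.293 km
  H: √((-0.064·111.32)² + (-0.001·68.81)²) = √(50.75822 + 0.00473) = 7.125 km
  → nearest: F (2.943 km)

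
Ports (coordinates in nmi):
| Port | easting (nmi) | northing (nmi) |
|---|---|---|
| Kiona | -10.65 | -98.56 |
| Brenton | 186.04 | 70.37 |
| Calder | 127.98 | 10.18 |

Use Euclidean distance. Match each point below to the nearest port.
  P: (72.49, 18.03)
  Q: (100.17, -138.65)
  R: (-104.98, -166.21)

P→Calder; Q→Kiona; R→Kiona

P at (72.49, 18.03):
  Kiona: 143.20 nmi
  Brenton: 125.03 nmi
  Calder: 56.04 nmi
  → nearest: Calder (56.04 nmi)
Q at (100.17, -138.65):
  Kiona: 117.85 nmi
  Brenton: 225.97 nmi
  Calder: 151.41 nmi
  → nearest: Kiona (117.85 nmi)
R at (-104.98, -166.21):
  Kiona: 116.08 nmi
  Brenton: 375.05 nmi
  Calder: 292.21 nmi
  → nearest: Kiona (116.08 nmi)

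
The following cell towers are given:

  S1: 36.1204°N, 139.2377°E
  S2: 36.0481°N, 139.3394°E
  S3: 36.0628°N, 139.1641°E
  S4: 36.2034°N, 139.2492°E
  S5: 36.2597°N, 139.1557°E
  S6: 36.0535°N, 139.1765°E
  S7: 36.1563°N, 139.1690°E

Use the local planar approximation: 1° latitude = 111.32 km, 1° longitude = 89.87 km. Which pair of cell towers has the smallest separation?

S3 and S6

Pairwise distances:
S3–S6: 1.5211 km
S1–S7: 7.3546 km
S4–S7: 8.9129 km
S1–S3: 9.2122 km
S1–S6: 9.2581 km
S1–S4: 9.2972 km
S3–S7: 10.4177 km
S4–S5: 10.4827 km
S6–S7: 11.4635 km
S5–S7: 11.5724 km
S1–S2: 12.1784 km
S2–S6: 14.6522 km
S2–S3: 15.8390 km
S1–S5: 17.1689 km
S3–S4: 17.4202 km
S4–S6: 17.9203 km
S2–S4: 19.0941 km
S2–S7: 19.4831 km
S3–S5: 21.9319 km
S5–S6: 23.0302 km
S2–S5: 28.7646 km
Closest pair: S3–S6 at 1.5211 km.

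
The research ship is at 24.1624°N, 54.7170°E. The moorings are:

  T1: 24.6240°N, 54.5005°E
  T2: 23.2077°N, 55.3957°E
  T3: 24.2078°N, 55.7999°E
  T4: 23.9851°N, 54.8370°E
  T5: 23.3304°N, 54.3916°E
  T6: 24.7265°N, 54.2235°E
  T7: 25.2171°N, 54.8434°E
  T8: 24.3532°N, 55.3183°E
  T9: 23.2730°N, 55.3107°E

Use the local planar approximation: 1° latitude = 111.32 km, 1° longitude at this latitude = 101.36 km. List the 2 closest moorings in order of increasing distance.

T4, T1

Distances from 24.1624°N, 54.7170°E:
T1: √((0.4616·111.32)² + (-0.2165·101.36)²) = √(2640.450289 + 481.558447) = 55.8749 km
T2: √((-0.9547·111.32)² + (0.6787·101.36)²) = √(11294.844090 + 4732.481252) = 126.5991 km
T3: √((0.0454·111.32)² + (1.0829·101.36)²) = √(25.542188 + 12047.859970) = 109.8790 km
T4: √((-0.1773·111.32)² + (0.1200·101.36)²) = √(389.550590 + 147.943434) = 23.1839 km
T5: √((-0.8320·111.32)² + (-0.3254·101.36)²) = √(8578.138381 + 1087.848209) = 98.3157 km
T6: √((0.5641·111.32)² + (-0.4935·101.36)²) = √(3943.288886 + 2502.116448) = 80.2833 km
T7: √((1.0547·111.32)² + (0.1264·101.36)²) = √(13784.921184 + 164.144884) = 118.1062 km
T8: √((0.1908·111.32)² + (0.6013·101.36)²) = √(451.131483 + 3714.630424) = 64.5427 km
T9: √((-0.8894·111.32)² + (0.5937·101.36)²) = √(9802.585648 + 3621.323322) = 115.8616 km
Sorted: T4 (23.1839 km) < T1 (55.8749 km) < T8 (64.5427 km) < T6 (80.2833 km) < …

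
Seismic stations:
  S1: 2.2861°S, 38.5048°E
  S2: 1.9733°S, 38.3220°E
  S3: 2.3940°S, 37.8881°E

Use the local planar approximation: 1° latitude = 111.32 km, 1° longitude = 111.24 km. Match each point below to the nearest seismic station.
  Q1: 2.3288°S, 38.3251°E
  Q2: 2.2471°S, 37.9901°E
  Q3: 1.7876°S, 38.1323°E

Q1→S1; Q2→S3; Q3→S2

Q1 at 2.3288°S, 38.3251°E:
  S1: √((0.0427·111.32)² + (0.1797·111.24)²) = √(22.594469 + 399.593223) = 20.5472 km
  S2: √((0.3555·111.32)² + (-0.0031·111.24)²) = √(1566.122055 + 0.118917) = 39.5758 km
  S3: √((-0.0652·111.32)² + (-0.4370·111.24)²) = √(52.679493 + 2363.114877) = 49.1507 km
  → nearest: S1 (20.5472 km)
Q2 at 2.2471°S, 37.9901°E:
  S1: √((-0.0390·111.32)² + (0.5147·111.24)²) = √(18.848449 + 3278.161133) = 57.4196 km
  S2: √((0.2738·111.32)² + (0.3319·111.24)²) = √(928.994800 + 1363.127455) = 47.8761 km
  S3: √((-0.1469·111.32)² + (-0.1020·111.24)²) = √(267.417600 + 128.742608) = 19.9038 km
  → nearest: S3 (19.9038 km)
Q3 at 1.7876°S, 38.1323°E:
  S1: √((-0.4985·111.32)² + (0.3725·111.24)²) = √(3079.475269 + 1717.016682) = 69.2567 km
  S2: √((-0.1857·111.32)² + (0.1897·111.24)²) = √(427.336711 + 445.304027) = 29.5405 km
  S3: √((-0.6064·111.32)² + (-0.2442·111.24)²) = √(4556.850500 + 737.926794) = 72.7652 km
  → nearest: S2 (29.5405 km)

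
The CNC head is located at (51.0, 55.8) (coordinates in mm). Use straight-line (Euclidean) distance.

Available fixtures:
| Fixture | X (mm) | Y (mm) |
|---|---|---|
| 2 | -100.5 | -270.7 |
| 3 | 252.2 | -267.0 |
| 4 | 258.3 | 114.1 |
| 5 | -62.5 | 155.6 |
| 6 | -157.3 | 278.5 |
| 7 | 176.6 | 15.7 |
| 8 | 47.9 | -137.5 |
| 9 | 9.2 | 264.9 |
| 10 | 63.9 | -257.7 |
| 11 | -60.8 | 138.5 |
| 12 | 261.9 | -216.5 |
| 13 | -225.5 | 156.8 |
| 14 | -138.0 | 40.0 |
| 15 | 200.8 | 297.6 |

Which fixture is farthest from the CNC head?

Distances from (51.0, 55.8):
2: 359.9 mm
3: 380.4 mm
4: 215.3 mm
5: 151.1 mm
6: 304.9 mm
7: 131.8 mm
8: 193.3 mm
9: 213.2 mm
10: 313.8 mm
11: 139.1 mm
12: 344.4 mm
13: 294.4 mm
14: 189.7 mm
15: 284.4 mm
Maximum: 3 at 380.4 mm.

3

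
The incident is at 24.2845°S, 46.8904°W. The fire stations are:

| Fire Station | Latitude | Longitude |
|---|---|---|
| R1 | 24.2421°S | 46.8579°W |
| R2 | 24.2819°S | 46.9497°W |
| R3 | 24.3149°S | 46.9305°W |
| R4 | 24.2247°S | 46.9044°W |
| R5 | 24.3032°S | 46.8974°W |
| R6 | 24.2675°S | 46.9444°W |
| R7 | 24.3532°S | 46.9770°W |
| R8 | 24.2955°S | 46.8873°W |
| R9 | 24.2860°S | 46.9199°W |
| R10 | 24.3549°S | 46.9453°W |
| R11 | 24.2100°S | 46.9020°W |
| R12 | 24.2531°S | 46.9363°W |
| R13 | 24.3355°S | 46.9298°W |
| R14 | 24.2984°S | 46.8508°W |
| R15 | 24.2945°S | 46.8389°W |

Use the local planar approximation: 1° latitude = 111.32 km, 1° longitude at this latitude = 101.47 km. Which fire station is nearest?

R8

Distances from 24.2845°S, 46.8904°W:
R1: 5.7579 km
R2: 6.0241 km
R3: 5.2923 km
R4: 6.8068 km
R5: 2.1995 km
R6: 5.7970 km
R7: 11.6492 km
R8: 1.2643 km
R9: 2.9980 km
R10: 9.6151 km
R11: 8.3765 km
R12: 5.8232 km
R13: 6.9437 km
R14: 4.3058 km
R15: 5.3430 km
Minimum: R8 at 1.2643 km.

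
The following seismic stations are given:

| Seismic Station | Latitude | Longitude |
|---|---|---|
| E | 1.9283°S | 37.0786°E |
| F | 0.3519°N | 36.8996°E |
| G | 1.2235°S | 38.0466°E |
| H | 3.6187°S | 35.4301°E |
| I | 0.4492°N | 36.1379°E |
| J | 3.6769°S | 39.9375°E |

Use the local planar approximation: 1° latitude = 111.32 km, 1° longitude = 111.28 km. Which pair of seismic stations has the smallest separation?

Pairwise distances:
E–F: √((2.2802·111.32)² + (-0.1790·111.28)²) = √(64430.615182 + 396.771342) = 254.6122 km
E–G: √((0.7048·111.32)² + (0.9680·111.28)²) = √(6155.710488 + 11603.391579) = 133.2633 km
E–H: √((-1.6904·111.32)² + (-1.6485·111.28)²) = √(35409.954068 + 33652.097376) = 262.7966 km
E–I: √((2.3775·111.32)² + (-0.9407·111.28)²) = √(70046.662367 + 10958.131860) = 284.6134 km
E–J: √((-1.7486·111.32)² + (2.8589·111.28)²) = √(37890.238891 + 101212.036464) = 372.9642 km
F–G: √((-1.5754·111.32)² + (1.1470·111.28)²) = √(30755.874323 + 16291.499888) = 216.9041 km
F–H: √((-3.9706·111.32)² + (-1.4695·111.28)²) = √(195370.357780 + 26740.739594) = 471.2866 km
F–I: √((0.0973·111.32)² + (-0.7617·111.28)²) = √(117.320006 + 7184.592575) = 85.4512 km
F–J: √((-4.0288·111.32)² + (3.0379·111.28)²) = √(201139.706548 + 114282.881420) = 561.6250 km
G–H: √((-2.3952·111.32)² + (-2.6165·111.28)²) = √(71093.510778 + 84776.544775) = 394.8038 km
G–I: √((1.6727·111.32)² + (-1.9087·111.28)²) = √(34672.288618 + 45113.817773) = 282.4643 km
G–J: √((-2.4534·111.32)² + (1.8909·111.28)²) = √(74590.431102 + 44276.303696) = 344.7706 km
H–I: √((4.0679·111.32)² + (0.7078·111.28)²) = √(205062.823009 + 6203.765176) = 459.6375 km
H–J: √((-0.0582·111.32)² + (4.5074·111.28)²) = √(41.975160 + 251585.979384) = 501.6253 km
I–J: √((-4.1261·111.32)² + (3.7996·111.28)²) = √(210972.521712 + 178776.319433) = 624.2987 km
Closest pair: F–I at 85.4512 km.

F and I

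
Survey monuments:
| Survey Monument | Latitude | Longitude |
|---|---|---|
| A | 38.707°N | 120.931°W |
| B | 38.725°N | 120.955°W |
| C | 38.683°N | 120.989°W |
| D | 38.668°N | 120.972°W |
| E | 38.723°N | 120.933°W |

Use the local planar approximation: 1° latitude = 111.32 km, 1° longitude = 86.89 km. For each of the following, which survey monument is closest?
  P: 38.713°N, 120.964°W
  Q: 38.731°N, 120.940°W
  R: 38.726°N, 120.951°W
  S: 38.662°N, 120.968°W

P→B; Q→E; R→B; S→D

P at 38.713°N, 120.964°W:
  A: √((-0.006·111.32)² + (0.033·86.89)²) = √(0.44612 + 8.22181) = 2.944 km
  B: √((0.012·111.32)² + (0.009·86.89)²) = √(1.78447 + 0.61154) = 1.548 km
  C: √((-0.030·111.32)² + (-0.025·86.89)²) = √(11.15293 + 4.71867) = 3.984 km
  D: √((-0.045·111.32)² + (-0.008·86.89)²) = √(25.09409 + 0.48319) = 5.057 km
  E: √((0.010·111.32)² + (0.031·86.89)²) = √(1.23921 + 7.25543) = 2.915 km
  → nearest: B (1.548 km)
Q at 38.731°N, 120.940°W:
  A: √((-0.024·111.32)² + (0.009·86.89)²) = √(7.13787 + 0.61154) = 2.784 km
  B: √((-0.006·111.32)² + (-0.015·86.89)²) = √(0.44612 + 1.69872) = 1.465 km
  C: √((-0.048·111.32)² + (-0.049·86.89)²) = √(28.55150 + 18.12724) = 6.832 km
  D: √((-0.063·111.32)² + (-0.032·86.89)²) = √(49.18441 + 7.73107) = 7.544 km
  E: √((-0.008·111.32)² + (0.007·86.89)²) = √(0.79310 + 0.36994) = 1.078 km
  → nearest: E (1.078 km)
R at 38.726°N, 120.951°W:
  A: √((-0.019·111.32)² + (0.020·86.89)²) = √(4.47356 + 3.01995) = 2.737 km
  B: √((-0.001·111.32)² + (-0.004·86.89)²) = √(0.01239 + 0.12080) = 0.365 km
  C: √((-0.043·111.32)² + (-0.038·86.89)²) = √(22.91307 + 10.90202) = 5.815 km
  D: √((-0.058·111.32)² + (-0.021·86.89)²) = √(41.68717 + 3.32949) = 6.709 km
  E: √((-0.003·111.32)² + (0.018·86.89)²) = √(0.11153 + 2.44616) = 1.599 km
  → nearest: B (0.365 km)
S at 38.662°N, 120.968°W:
  A: √((0.045·111.32)² + (0.037·86.89)²) = √(25.09409 + 10.33577) = 5.952 km
  B: √((0.063·111.32)² + (0.013·86.89)²) = √(49.18441 + 1.27593) = 7.104 km
  C: √((0.021·111.32)² + (-0.021·86.89)²) = √(5.46493 + 3.32949) = 2.966 km
  D: √((0.006·111.32)² + (-0.004·86.89)²) = √(0.44612 + 0.12080) = 0.753 km
  E: √((0.061·111.32)² + (0.035·86.89)²) = √(46.11116 + 9.24859) = 7.440 km
  → nearest: D (0.753 km)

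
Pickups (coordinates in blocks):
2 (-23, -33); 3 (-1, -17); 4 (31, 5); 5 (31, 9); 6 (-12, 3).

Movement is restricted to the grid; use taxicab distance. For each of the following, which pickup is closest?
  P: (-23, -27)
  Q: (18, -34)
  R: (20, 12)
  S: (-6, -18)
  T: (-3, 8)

P at (-23, -27):
  2: |0| + |-6| = 0 + 6 = 6 blocks
  3: |22| + |10| = 22 + 10 = 32 blocks
  4: |54| + |32| = 54 + 32 = 86 blocks
  5: |54| + |36| = 54 + 36 = 90 blocks
  6: |11| + |30| = 11 + 30 = 41 blocks
  → nearest: 2 (6 blocks)
Q at (18, -34):
  2: |-41| + |1| = 41 + 1 = 42 blocks
  3: |-19| + |17| = 19 + 17 = 36 blocks
  4: |13| + |39| = 13 + 39 = 52 blocks
  5: |13| + |43| = 13 + 43 = 56 blocks
  6: |-30| + |37| = 30 + 37 = 67 blocks
  → nearest: 3 (36 blocks)
R at (20, 12):
  2: |-43| + |-45| = 43 + 45 = 88 blocks
  3: |-21| + |-29| = 21 + 29 = 50 blocks
  4: |11| + |-7| = 11 + 7 = 18 blocks
  5: |11| + |-3| = 11 + 3 = 14 blocks
  6: |-32| + |-9| = 32 + 9 = 41 blocks
  → nearest: 5 (14 blocks)
S at (-6, -18):
  2: |-17| + |-15| = 17 + 15 = 32 blocks
  3: |5| + |1| = 5 + 1 = 6 blocks
  4: |37| + |23| = 37 + 23 = 60 blocks
  5: |37| + |27| = 37 + 27 = 64 blocks
  6: |-6| + |21| = 6 + 21 = 27 blocks
  → nearest: 3 (6 blocks)
T at (-3, 8):
  2: |-20| + |-41| = 20 + 41 = 61 blocks
  3: |2| + |-25| = 2 + 25 = 27 blocks
  4: |34| + |-3| = 34 + 3 = 37 blocks
  5: |34| + |1| = 34 + 1 = 35 blocks
  6: |-9| + |-5| = 9 + 5 = 14 blocks
  → nearest: 6 (14 blocks)

P→2; Q→3; R→5; S→3; T→6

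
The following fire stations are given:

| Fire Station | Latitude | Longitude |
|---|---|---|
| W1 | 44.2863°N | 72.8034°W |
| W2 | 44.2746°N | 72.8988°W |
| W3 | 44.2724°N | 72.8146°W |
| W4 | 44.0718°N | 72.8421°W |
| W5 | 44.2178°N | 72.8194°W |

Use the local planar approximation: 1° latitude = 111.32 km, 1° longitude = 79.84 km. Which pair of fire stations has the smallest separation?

W1 and W3

Pairwise distances:
W1–W3: √((-0.0139·111.32)² + (-0.0112·79.84)²) = √(2.394286 + 0.799608) = 1.7871 km
W3–W5: √((-0.0546·111.32)² + (-0.0048·79.84)²) = √(36.942959 + 0.146867) = 6.0901 km
W2–W3: √((-0.0022·111.32)² + (0.0842·79.84)²) = √(0.059978 + 45.192383) = 6.7270 km
W1–W2: √((-0.0117·111.32)² + (-0.0954·79.84)²) = √(1.696360 + 58.014667) = 7.7273 km
W1–W5: √((-0.0685·111.32)² + (-0.0160·79.84)²) = √(58.147030 + 1.631853) = 7.7317 km
W2–W5: √((-0.0568·111.32)² + (0.0794·79.84)²) = √(39.980025 + 40.186674) = 8.9536 km
W4–W5: √((0.1460·111.32)² + (0.0227·79.84)²) = √(264.150907 + 3.284678) = 16.3535 km
W3–W4: √((-0.2006·111.32)² + (-0.0275·79.84)²) = √(498.664271 + 4.820659) = 22.4385 km
W2–W4: √((-0.2028·111.32)² + (0.0567·79.84)²) = √(509.662050 + 20.493077) = 23.0251 km
W1–W4: √((-0.2145·111.32)² + (-0.0387·79.84)²) = √(570.165570 + 9.546913) = 24.0772 km
Closest pair: W1–W3 at 1.7871 km.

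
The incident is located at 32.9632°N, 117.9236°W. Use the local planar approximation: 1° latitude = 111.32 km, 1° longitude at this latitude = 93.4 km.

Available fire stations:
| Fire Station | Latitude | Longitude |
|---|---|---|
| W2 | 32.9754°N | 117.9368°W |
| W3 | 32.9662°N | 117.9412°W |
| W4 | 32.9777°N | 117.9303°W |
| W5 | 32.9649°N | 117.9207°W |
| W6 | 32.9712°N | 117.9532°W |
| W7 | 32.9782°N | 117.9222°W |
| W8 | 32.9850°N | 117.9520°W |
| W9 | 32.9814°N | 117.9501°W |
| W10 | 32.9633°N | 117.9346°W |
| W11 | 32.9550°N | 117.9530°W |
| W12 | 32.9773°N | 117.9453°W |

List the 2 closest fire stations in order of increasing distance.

W5, W10

Distances from 32.9632°N, 117.9236°W:
W2: 1.8342 km
W3: 1.6774 km
W4: 1.7312 km
W5: 0.3304 km
W6: 2.9045 km
W7: 1.6749 km
W8: 3.5952 km
W9: 3.1986 km
W10: 1.0275 km
W11: 2.8937 km
W12: 2.5635 km
Sorted: W5 (0.3304 km) < W10 (1.0275 km) < W7 (1.6749 km) < W3 (1.6774 km) < …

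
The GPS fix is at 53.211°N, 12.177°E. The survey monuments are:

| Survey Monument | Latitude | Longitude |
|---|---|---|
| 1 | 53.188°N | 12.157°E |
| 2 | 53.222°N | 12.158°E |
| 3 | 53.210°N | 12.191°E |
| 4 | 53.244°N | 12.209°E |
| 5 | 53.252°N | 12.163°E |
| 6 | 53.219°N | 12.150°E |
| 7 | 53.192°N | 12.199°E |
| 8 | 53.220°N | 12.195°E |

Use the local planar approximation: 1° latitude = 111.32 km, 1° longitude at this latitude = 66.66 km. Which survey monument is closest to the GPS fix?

Distances from 53.211°N, 12.177°E:
1: √((-0.023·111.32)² + (-0.020·66.66)²) = √(6.55544 + 1.77742) = 2.887 km
2: √((0.011·111.32)² + (-0.019·66.66)²) = √(1.49945 + 1.60412) = 1.762 km
3: √((-0.001·111.32)² + (0.014·66.66)²) = √(0.01239 + 0.87094) = 0.940 km
4: √((0.033·111.32)² + (0.032·66.66)²) = √(13.49504 + 4.55020) = 4.248 km
5: √((0.041·111.32)² + (-0.014·66.66)²) = √(20.83119 + 0.87094) = 4.659 km
6: √((0.008·111.32)² + (-0.027·66.66)²) = √(0.79310 + 3.23935) = 2.008 km
7: √((-0.019·111.32)² + (0.022·66.66)²) = √(4.47356 + 2.15068) = 2.574 km
8: √((0.009·111.32)² + (0.018·66.66)²) = √(1.00376 + 1.43971) = 1.563 km
Minimum: 3 at 0.940 km.

3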